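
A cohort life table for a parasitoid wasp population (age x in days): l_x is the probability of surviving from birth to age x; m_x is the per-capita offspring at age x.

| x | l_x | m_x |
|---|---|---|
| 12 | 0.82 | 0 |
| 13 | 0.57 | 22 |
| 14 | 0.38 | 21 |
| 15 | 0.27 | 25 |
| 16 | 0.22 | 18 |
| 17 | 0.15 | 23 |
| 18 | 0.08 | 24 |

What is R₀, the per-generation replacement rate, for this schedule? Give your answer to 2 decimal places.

R₀ = Σ l_x m_x:
  age 12: 0.82 × 0 = 0.0000
  age 13: 0.57 × 22 = 12.5400
  age 14: 0.38 × 21 = 7.9800
  age 15: 0.27 × 25 = 6.7500
  age 16: 0.22 × 18 = 3.9600
  age 17: 0.15 × 23 = 3.4500
  age 18: 0.08 × 24 = 1.9200
R₀ = 0.0000 + 12.5400 + 7.9800 + 6.7500 + 3.9600 + 3.4500 + 1.9200 = 36.6000

36.60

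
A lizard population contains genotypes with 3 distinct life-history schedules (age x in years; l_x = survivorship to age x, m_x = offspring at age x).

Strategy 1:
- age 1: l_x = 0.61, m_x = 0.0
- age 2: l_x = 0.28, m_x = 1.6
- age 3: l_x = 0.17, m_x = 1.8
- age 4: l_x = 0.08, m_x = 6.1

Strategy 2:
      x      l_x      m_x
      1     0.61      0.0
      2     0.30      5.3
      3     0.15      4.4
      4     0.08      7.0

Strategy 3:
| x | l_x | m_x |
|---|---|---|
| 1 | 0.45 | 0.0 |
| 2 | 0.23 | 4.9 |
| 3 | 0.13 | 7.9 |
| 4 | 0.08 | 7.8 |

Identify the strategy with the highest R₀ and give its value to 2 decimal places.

Strategy 1: R₀ = 0.61×0.0 + 0.28×1.6 + 0.17×1.8 + 0.08×6.1 = 1.2420
Strategy 2: R₀ = 0.61×0.0 + 0.30×5.3 + 0.15×4.4 + 0.08×7.0 = 2.8100
Strategy 3: R₀ = 0.45×0.0 + 0.23×4.9 + 0.13×7.9 + 0.08×7.8 = 2.7780
Highest R₀: strategy 2 with 2.8100.

2.81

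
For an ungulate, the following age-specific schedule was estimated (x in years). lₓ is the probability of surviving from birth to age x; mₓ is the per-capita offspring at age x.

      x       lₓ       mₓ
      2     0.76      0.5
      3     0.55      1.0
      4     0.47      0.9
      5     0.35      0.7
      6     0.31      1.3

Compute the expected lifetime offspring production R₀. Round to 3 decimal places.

R₀ = Σ lₓ mₓ:
  age 2: 0.76 × 0.5 = 0.3800
  age 3: 0.55 × 1.0 = 0.5500
  age 4: 0.47 × 0.9 = 0.4230
  age 5: 0.35 × 0.7 = 0.2450
  age 6: 0.31 × 1.3 = 0.4030
R₀ = 0.3800 + 0.5500 + 0.4230 + 0.2450 + 0.4030 = 2.0010

2.001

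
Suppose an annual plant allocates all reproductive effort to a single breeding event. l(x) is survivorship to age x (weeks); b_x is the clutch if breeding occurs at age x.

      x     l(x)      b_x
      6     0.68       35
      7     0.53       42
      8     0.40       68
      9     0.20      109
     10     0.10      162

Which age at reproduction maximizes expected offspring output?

8

Expected offspring if breeding at age x = l(x) × b_x:
  age 6: 0.68 × 35 = 23.800
  age 7: 0.53 × 42 = 22.260
  age 8: 0.40 × 68 = 27.200
  age 9: 0.20 × 109 = 21.800
  age 10: 0.10 × 162 = 16.200
Maximum at age 8 (27.200).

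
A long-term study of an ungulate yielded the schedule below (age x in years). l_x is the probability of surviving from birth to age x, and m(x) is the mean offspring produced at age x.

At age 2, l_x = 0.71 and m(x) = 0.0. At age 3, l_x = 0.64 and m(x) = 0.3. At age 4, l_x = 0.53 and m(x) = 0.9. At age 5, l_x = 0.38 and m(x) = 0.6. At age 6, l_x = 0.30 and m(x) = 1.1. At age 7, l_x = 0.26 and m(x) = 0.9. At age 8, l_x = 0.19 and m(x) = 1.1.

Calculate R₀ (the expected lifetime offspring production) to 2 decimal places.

1.67

R₀ = Σ l_x m(x):
  age 2: 0.71 × 0.0 = 0.0000
  age 3: 0.64 × 0.3 = 0.1920
  age 4: 0.53 × 0.9 = 0.4770
  age 5: 0.38 × 0.6 = 0.2280
  age 6: 0.30 × 1.1 = 0.3300
  age 7: 0.26 × 0.9 = 0.2340
  age 8: 0.19 × 1.1 = 0.2090
R₀ = 0.0000 + 0.1920 + 0.4770 + 0.2280 + 0.3300 + 0.2340 + 0.2090 = 1.6700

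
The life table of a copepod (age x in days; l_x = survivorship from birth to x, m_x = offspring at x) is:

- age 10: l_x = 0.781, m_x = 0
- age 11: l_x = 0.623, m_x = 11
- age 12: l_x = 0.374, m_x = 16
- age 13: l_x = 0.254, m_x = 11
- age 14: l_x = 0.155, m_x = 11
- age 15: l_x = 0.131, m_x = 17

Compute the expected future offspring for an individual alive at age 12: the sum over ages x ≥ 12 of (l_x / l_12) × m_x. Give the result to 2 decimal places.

l_12 = 0.374. Conditional survival from age 12 to x is l_x / l_12.
  x=12: (0.374/0.374) × 16 = 16.0000
  x=13: (0.254/0.374) × 11 = 7.4706
  x=14: (0.155/0.374) × 11 = 4.5588
  x=15: (0.131/0.374) × 17 = 5.9545
Sum = 16.0000 + 7.4706 + 4.5588 + 5.9545 = 33.9840

33.98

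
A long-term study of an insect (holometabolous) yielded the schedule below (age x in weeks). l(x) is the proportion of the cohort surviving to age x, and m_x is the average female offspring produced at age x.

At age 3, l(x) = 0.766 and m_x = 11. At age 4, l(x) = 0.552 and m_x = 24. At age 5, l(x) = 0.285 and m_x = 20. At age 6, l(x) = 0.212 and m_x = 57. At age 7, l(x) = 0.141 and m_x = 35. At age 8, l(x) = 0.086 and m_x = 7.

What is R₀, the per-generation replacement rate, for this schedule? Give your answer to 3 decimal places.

44.995

R₀ = Σ l(x) m_x:
  age 3: 0.766 × 11 = 8.4260
  age 4: 0.552 × 24 = 13.2480
  age 5: 0.285 × 20 = 5.7000
  age 6: 0.212 × 57 = 12.0840
  age 7: 0.141 × 35 = 4.9350
  age 8: 0.086 × 7 = 0.6020
R₀ = 8.4260 + 13.2480 + 5.7000 + 12.0840 + 4.9350 + 0.6020 = 44.9950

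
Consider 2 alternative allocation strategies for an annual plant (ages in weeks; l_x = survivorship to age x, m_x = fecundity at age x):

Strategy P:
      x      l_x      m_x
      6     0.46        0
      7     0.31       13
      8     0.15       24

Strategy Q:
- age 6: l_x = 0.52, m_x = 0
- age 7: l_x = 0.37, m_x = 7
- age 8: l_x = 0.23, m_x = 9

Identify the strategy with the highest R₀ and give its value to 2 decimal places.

Strategy P: R₀ = 0.46×0 + 0.31×13 + 0.15×24 = 7.6300
Strategy Q: R₀ = 0.52×0 + 0.37×7 + 0.23×9 = 4.6600
Highest R₀: strategy P with 7.6300.

7.63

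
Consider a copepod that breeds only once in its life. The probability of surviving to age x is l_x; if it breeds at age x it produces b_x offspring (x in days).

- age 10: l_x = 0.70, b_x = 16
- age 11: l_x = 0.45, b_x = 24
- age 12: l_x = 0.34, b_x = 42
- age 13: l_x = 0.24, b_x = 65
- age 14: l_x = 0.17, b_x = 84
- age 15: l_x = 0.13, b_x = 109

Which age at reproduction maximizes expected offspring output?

Expected offspring if breeding at age x = l_x × b_x:
  age 10: 0.70 × 16 = 11.200
  age 11: 0.45 × 24 = 10.800
  age 12: 0.34 × 42 = 14.280
  age 13: 0.24 × 65 = 15.600
  age 14: 0.17 × 84 = 14.280
  age 15: 0.13 × 109 = 14.170
Maximum at age 13 (15.600).

13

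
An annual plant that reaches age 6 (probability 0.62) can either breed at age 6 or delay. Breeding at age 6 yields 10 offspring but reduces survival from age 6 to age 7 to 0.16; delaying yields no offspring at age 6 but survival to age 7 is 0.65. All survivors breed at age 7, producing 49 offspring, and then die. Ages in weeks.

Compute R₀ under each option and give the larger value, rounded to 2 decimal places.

breed at age 6: R₀ = 0.62 × (10 + 0.16 × 49) = 0.62 × 17.8400 = 11.0608
delay to age 7: R₀ = 0.62 × (0.65 × 49) = 0.62 × 31.8500 = 19.7470
Higher: delay to age 7 (19.7470).

19.75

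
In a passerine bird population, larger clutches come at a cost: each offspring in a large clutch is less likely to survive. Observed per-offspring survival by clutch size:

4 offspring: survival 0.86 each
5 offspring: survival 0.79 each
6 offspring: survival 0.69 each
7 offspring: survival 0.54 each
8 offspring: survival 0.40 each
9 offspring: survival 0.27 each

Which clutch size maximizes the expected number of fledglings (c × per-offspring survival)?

Expected fledglings = c × s(c):
  c=4: 4 × 0.86 = 3.440
  c=5: 5 × 0.79 = 3.950
  c=6: 6 × 0.69 = 4.140
  c=7: 7 × 0.54 = 3.780
  c=8: 8 × 0.40 = 3.200
  c=9: 9 × 0.27 = 2.430
Maximum at c = 6 (4.140 fledglings).

6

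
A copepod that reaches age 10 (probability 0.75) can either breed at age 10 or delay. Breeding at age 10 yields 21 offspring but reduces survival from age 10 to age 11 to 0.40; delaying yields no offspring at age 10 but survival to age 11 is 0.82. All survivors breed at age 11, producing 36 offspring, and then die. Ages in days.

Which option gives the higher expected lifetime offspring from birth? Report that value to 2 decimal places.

26.55

breed at age 10: R₀ = 0.75 × (21 + 0.40 × 36) = 0.75 × 35.4000 = 26.5500
delay to age 11: R₀ = 0.75 × (0.82 × 36) = 0.75 × 29.5200 = 22.1400
Higher: breed at age 10 (26.5500).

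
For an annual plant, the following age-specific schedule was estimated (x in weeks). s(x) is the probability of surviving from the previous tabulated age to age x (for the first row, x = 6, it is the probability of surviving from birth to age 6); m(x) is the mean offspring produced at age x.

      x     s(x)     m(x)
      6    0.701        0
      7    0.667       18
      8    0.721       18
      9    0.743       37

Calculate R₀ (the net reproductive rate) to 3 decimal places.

Survivorship from birth: l_x = s_6·s_7·…·s_x.
  l_6 = 0.70100
  l_7 = 0.46757
  l_8 = 0.33712
  l_9 = 0.25048
R₀ = Σ l_x m(x):
  age 6: 0.70100 × 0 = 0.0000
  age 7: 0.46757 × 18 = 8.4163
  age 8: 0.33712 × 18 = 6.0682
  age 9: 0.25048 × 37 = 9.2678
R₀ = 0.0000 + 8.4163 + 6.0682 + 9.2678 = 23.7522

23.752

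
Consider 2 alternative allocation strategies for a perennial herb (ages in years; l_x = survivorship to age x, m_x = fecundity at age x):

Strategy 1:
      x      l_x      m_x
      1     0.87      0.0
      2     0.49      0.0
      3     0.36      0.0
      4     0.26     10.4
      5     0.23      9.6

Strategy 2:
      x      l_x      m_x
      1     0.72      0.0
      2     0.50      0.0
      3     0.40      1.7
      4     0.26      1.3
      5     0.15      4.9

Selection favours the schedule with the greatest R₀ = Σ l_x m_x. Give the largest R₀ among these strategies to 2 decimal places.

4.91

Strategy 1: R₀ = 0.87×0.0 + 0.49×0.0 + 0.36×0.0 + 0.26×10.4 + 0.23×9.6 = 4.9120
Strategy 2: R₀ = 0.72×0.0 + 0.50×0.0 + 0.40×1.7 + 0.26×1.3 + 0.15×4.9 = 1.7530
Highest R₀: strategy 1 with 4.9120.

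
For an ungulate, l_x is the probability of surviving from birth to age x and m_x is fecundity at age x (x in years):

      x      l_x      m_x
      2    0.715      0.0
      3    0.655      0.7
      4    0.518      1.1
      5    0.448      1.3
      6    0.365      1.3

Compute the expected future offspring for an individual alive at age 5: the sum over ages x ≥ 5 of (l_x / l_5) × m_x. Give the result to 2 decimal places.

2.36

l_5 = 0.448. Conditional survival from age 5 to x is l_x / l_5.
  x=5: (0.448/0.448) × 1.3 = 1.3000
  x=6: (0.365/0.448) × 1.3 = 1.0592
Sum = 1.3000 + 1.0592 = 2.3592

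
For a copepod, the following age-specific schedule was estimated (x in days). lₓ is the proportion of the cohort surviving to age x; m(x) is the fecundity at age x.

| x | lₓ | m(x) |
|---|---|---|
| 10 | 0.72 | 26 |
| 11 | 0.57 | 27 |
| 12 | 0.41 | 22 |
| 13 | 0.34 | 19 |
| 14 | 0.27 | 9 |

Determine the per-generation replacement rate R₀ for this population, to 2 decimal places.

R₀ = Σ lₓ m(x):
  age 10: 0.72 × 26 = 18.7200
  age 11: 0.57 × 27 = 15.3900
  age 12: 0.41 × 22 = 9.0200
  age 13: 0.34 × 19 = 6.4600
  age 14: 0.27 × 9 = 2.4300
R₀ = 18.7200 + 15.3900 + 9.0200 + 6.4600 + 2.4300 = 52.0200

52.02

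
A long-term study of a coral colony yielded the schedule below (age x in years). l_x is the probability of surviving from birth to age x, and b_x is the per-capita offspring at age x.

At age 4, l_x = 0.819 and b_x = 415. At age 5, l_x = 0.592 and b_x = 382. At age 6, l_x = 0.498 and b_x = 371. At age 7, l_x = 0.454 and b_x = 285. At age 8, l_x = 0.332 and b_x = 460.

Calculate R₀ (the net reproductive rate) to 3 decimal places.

R₀ = Σ l_x b_x:
  age 4: 0.819 × 415 = 339.8850
  age 5: 0.592 × 382 = 226.1440
  age 6: 0.498 × 371 = 184.7580
  age 7: 0.454 × 285 = 129.3900
  age 8: 0.332 × 460 = 152.7200
R₀ = 339.8850 + 226.1440 + 184.7580 + 129.3900 + 152.7200 = 1032.8970

1032.897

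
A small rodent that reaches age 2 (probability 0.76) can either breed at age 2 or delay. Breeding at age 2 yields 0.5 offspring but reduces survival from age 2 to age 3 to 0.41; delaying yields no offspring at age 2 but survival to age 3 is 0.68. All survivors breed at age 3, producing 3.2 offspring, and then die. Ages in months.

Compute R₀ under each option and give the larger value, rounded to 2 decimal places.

1.65

breed at age 2: R₀ = 0.76 × (0.5 + 0.41 × 3.2) = 0.76 × 1.8120 = 1.3771
delay to age 3: R₀ = 0.76 × (0.68 × 3.2) = 0.76 × 2.1760 = 1.6538
Higher: delay to age 3 (1.6538).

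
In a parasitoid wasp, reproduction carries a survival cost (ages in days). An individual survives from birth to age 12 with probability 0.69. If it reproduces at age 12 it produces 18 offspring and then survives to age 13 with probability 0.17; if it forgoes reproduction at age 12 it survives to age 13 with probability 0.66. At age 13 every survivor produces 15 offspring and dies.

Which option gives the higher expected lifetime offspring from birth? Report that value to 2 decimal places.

14.18

breed at age 12: R₀ = 0.69 × (18 + 0.17 × 15) = 0.69 × 20.5500 = 14.1795
delay to age 13: R₀ = 0.69 × (0.66 × 15) = 0.69 × 9.9000 = 6.8310
Higher: breed at age 12 (14.1795).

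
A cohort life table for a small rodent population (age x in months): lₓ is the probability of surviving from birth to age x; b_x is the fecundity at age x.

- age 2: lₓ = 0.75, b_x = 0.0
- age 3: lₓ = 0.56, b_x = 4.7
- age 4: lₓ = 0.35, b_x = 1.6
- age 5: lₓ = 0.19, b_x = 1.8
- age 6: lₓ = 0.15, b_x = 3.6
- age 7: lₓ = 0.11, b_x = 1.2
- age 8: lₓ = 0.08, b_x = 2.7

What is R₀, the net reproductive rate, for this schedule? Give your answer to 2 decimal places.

R₀ = Σ lₓ b_x:
  age 2: 0.75 × 0.0 = 0.0000
  age 3: 0.56 × 4.7 = 2.6320
  age 4: 0.35 × 1.6 = 0.5600
  age 5: 0.19 × 1.8 = 0.3420
  age 6: 0.15 × 3.6 = 0.5400
  age 7: 0.11 × 1.2 = 0.1320
  age 8: 0.08 × 2.7 = 0.2160
R₀ = 0.0000 + 2.6320 + 0.5600 + 0.3420 + 0.5400 + 0.1320 + 0.2160 = 4.4220

4.42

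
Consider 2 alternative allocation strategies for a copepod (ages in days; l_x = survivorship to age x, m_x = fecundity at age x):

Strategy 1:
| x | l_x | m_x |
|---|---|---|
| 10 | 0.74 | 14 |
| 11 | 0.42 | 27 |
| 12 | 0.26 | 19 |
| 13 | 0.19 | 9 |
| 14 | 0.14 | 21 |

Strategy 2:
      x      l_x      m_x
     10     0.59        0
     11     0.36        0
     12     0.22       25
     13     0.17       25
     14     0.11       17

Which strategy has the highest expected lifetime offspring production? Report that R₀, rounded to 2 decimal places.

31.29

Strategy 1: R₀ = 0.74×14 + 0.42×27 + 0.26×19 + 0.19×9 + 0.14×21 = 31.2900
Strategy 2: R₀ = 0.59×0 + 0.36×0 + 0.22×25 + 0.17×25 + 0.11×17 = 11.6200
Highest R₀: strategy 1 with 31.2900.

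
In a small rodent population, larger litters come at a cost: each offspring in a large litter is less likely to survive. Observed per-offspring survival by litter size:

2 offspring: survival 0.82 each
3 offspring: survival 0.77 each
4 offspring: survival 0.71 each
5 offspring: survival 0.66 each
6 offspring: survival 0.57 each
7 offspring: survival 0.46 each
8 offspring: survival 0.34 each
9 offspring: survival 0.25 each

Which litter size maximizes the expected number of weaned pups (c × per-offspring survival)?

Expected weaned pups = c × s(c):
  c=2: 2 × 0.82 = 1.640
  c=3: 3 × 0.77 = 2.310
  c=4: 4 × 0.71 = 2.840
  c=5: 5 × 0.66 = 3.300
  c=6: 6 × 0.57 = 3.420
  c=7: 7 × 0.46 = 3.220
  c=8: 8 × 0.34 = 2.720
  c=9: 9 × 0.25 = 2.250
Maximum at c = 6 (3.420 weaned pups).

6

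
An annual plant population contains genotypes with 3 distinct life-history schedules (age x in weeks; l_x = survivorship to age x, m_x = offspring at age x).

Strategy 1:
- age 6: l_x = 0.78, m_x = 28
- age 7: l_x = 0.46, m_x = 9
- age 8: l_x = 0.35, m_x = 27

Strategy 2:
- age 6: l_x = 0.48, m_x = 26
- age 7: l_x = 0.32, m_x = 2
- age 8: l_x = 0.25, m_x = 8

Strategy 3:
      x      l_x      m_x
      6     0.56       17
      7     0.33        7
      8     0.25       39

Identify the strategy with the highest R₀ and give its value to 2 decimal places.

35.43

Strategy 1: R₀ = 0.78×28 + 0.46×9 + 0.35×27 = 35.4300
Strategy 2: R₀ = 0.48×26 + 0.32×2 + 0.25×8 = 15.1200
Strategy 3: R₀ = 0.56×17 + 0.33×7 + 0.25×39 = 21.5800
Highest R₀: strategy 1 with 35.4300.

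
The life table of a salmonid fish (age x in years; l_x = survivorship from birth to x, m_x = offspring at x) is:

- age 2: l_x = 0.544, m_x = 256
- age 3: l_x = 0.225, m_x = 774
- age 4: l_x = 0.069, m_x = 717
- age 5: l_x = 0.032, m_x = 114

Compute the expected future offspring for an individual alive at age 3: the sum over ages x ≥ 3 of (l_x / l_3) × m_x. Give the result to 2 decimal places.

l_3 = 0.225. Conditional survival from age 3 to x is l_x / l_3.
  x=3: (0.225/0.225) × 774 = 774.0000
  x=4: (0.069/0.225) × 717 = 219.8800
  x=5: (0.032/0.225) × 114 = 16.2133
Sum = 774.0000 + 219.8800 + 16.2133 = 1010.0933

1010.09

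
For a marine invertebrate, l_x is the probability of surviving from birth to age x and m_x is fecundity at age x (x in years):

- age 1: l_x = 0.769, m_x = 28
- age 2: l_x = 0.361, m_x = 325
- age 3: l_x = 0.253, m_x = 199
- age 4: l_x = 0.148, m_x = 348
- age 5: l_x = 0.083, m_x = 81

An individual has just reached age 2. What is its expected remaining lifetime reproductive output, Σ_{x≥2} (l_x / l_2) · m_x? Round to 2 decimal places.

l_2 = 0.361. Conditional survival from age 2 to x is l_x / l_2.
  x=2: (0.361/0.361) × 325 = 325.0000
  x=3: (0.253/0.361) × 199 = 139.4654
  x=4: (0.148/0.361) × 348 = 142.6704
  x=5: (0.083/0.361) × 81 = 18.6233
Sum = 325.0000 + 139.4654 + 142.6704 + 18.6233 = 625.7590

625.76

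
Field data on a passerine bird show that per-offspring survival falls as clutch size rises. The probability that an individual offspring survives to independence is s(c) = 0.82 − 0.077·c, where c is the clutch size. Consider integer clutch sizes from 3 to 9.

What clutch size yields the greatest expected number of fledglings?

Expected fledglings = c × s(c):
  c=3: 3 × 0.589 = 1.767
  c=4: 4 × 0.512 = 2.048
  c=5: 5 × 0.435 = 2.175
  c=6: 6 × 0.358 = 2.148
  c=7: 7 × 0.281 = 1.967
  c=8: 8 × 0.204 = 1.632
  c=9: 9 × 0.127 = 1.143
Maximum at c = 5 (2.175 fledglings).

5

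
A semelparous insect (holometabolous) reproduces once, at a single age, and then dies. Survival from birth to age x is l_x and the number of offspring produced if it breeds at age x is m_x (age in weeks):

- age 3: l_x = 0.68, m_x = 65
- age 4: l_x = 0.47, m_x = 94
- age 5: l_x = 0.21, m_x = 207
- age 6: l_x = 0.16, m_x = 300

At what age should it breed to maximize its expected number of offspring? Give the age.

6

Expected offspring if breeding at age x = l_x × m_x:
  age 3: 0.68 × 65 = 44.200
  age 4: 0.47 × 94 = 44.180
  age 5: 0.21 × 207 = 43.470
  age 6: 0.16 × 300 = 48.000
Maximum at age 6 (48.000).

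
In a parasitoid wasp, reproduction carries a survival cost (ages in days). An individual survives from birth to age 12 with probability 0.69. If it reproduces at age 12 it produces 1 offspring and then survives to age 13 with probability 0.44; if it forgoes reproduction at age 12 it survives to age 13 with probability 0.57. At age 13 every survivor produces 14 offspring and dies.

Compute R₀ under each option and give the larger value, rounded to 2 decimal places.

breed at age 12: R₀ = 0.69 × (1 + 0.44 × 14) = 0.69 × 7.1600 = 4.9404
delay to age 13: R₀ = 0.69 × (0.57 × 14) = 0.69 × 7.9800 = 5.5062
Higher: delay to age 13 (5.5062).

5.51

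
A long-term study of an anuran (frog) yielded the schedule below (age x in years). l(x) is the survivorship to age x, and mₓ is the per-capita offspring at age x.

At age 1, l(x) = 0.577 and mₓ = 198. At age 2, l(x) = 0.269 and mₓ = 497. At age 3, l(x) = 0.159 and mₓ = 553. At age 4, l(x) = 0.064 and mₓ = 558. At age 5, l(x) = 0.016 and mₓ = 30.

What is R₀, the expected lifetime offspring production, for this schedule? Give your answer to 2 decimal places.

372.06

R₀ = Σ l(x) mₓ:
  age 1: 0.577 × 198 = 114.2460
  age 2: 0.269 × 497 = 133.6930
  age 3: 0.159 × 553 = 87.9270
  age 4: 0.064 × 558 = 35.7120
  age 5: 0.016 × 30 = 0.4800
R₀ = 114.2460 + 133.6930 + 87.9270 + 35.7120 + 0.4800 = 372.0580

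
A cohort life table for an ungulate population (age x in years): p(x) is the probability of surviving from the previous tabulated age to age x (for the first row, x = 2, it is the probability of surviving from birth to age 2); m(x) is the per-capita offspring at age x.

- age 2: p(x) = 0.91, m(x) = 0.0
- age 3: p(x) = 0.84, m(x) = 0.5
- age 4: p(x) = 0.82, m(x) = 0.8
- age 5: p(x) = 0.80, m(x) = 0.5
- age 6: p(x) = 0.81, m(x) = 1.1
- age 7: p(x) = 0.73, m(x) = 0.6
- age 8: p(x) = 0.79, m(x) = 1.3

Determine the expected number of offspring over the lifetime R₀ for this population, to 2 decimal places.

2.06

Survivorship from birth: l_x = p_2·p_3·…·p_x.
  l_2 = 0.91000
  l_3 = 0.76440
  l_4 = 0.62681
  l_5 = 0.50145
  l_6 = 0.40617
  l_7 = 0.29651
  l_8 = 0.23424
R₀ = Σ l_x m(x):
  age 2: 0.91000 × 0.0 = 0.0000
  age 3: 0.76440 × 0.5 = 0.3822
  age 4: 0.62681 × 0.8 = 0.5014
  age 5: 0.50145 × 0.5 = 0.2507
  age 6: 0.40617 × 1.1 = 0.4468
  age 7: 0.29651 × 0.6 = 0.1779
  age 8: 0.23424 × 1.3 = 0.3045
R₀ = 0.0000 + 0.3822 + 0.5014 + 0.2507 + 0.4468 + 0.1779 + 0.3045 = 2.0636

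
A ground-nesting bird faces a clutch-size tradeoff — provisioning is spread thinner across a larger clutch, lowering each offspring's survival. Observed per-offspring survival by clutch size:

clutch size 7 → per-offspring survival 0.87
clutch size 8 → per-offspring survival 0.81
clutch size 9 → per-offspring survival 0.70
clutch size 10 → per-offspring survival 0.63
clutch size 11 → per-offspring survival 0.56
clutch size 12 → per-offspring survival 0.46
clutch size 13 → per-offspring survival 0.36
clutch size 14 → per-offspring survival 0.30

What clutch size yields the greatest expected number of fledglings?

Expected fledglings = c × s(c):
  c=7: 7 × 0.87 = 6.090
  c=8: 8 × 0.81 = 6.480
  c=9: 9 × 0.70 = 6.300
  c=10: 10 × 0.63 = 6.300
  c=11: 11 × 0.56 = 6.160
  c=12: 12 × 0.46 = 5.520
  c=13: 13 × 0.36 = 4.680
  c=14: 14 × 0.30 = 4.200
Maximum at c = 8 (6.480 fledglings).

8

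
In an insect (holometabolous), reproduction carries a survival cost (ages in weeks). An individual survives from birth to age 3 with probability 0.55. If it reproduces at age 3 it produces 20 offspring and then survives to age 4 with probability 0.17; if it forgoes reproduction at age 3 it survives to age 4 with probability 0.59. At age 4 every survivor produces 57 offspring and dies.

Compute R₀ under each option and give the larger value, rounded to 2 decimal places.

breed at age 3: R₀ = 0.55 × (20 + 0.17 × 57) = 0.55 × 29.6900 = 16.3295
delay to age 4: R₀ = 0.55 × (0.59 × 57) = 0.55 × 33.6300 = 18.4965
Higher: delay to age 4 (18.4965).

18.50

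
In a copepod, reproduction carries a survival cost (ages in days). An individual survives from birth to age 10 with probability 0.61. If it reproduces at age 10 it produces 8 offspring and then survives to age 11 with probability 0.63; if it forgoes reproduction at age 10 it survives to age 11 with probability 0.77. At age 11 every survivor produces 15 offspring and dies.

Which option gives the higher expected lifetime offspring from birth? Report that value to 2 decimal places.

breed at age 10: R₀ = 0.61 × (8 + 0.63 × 15) = 0.61 × 17.4500 = 10.6445
delay to age 11: R₀ = 0.61 × (0.77 × 15) = 0.61 × 11.5500 = 7.0455
Higher: breed at age 10 (10.6445).

10.64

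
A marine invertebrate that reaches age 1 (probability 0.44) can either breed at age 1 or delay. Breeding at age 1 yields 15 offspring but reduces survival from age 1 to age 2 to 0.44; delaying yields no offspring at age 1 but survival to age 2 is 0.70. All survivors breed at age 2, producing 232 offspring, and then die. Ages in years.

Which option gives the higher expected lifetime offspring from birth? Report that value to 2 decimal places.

breed at age 1: R₀ = 0.44 × (15 + 0.44 × 232) = 0.44 × 117.0800 = 51.5152
delay to age 2: R₀ = 0.44 × (0.70 × 232) = 0.44 × 162.4000 = 71.4560
Higher: delay to age 2 (71.4560).

71.46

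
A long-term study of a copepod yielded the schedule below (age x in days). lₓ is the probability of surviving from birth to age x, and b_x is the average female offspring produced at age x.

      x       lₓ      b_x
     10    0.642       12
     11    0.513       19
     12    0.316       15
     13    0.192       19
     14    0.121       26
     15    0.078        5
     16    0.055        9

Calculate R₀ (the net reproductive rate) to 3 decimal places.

R₀ = Σ lₓ b_x:
  age 10: 0.642 × 12 = 7.7040
  age 11: 0.513 × 19 = 9.7470
  age 12: 0.316 × 15 = 4.7400
  age 13: 0.192 × 19 = 3.6480
  age 14: 0.121 × 26 = 3.1460
  age 15: 0.078 × 5 = 0.3900
  age 16: 0.055 × 9 = 0.4950
R₀ = 7.7040 + 9.7470 + 4.7400 + 3.6480 + 3.1460 + 0.3900 + 0.4950 = 29.8700

29.870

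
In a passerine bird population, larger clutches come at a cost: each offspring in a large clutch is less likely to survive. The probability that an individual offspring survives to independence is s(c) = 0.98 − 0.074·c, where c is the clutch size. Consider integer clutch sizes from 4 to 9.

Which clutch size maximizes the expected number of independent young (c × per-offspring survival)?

Expected independent young = c × s(c):
  c=4: 4 × 0.684 = 2.736
  c=5: 5 × 0.610 = 3.050
  c=6: 6 × 0.536 = 3.216
  c=7: 7 × 0.462 = 3.234
  c=8: 8 × 0.388 = 3.104
  c=9: 9 × 0.314 = 2.826
Maximum at c = 7 (3.234 independent young).

7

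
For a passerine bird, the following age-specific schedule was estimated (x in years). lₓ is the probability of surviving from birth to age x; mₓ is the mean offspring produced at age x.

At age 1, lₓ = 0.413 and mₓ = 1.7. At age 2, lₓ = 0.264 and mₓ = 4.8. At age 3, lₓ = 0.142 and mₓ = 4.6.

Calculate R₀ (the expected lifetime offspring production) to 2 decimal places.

R₀ = Σ lₓ mₓ:
  age 1: 0.413 × 1.7 = 0.7021
  age 2: 0.264 × 4.8 = 1.2672
  age 3: 0.142 × 4.6 = 0.6532
R₀ = 0.7021 + 1.2672 + 0.6532 = 2.6225

2.62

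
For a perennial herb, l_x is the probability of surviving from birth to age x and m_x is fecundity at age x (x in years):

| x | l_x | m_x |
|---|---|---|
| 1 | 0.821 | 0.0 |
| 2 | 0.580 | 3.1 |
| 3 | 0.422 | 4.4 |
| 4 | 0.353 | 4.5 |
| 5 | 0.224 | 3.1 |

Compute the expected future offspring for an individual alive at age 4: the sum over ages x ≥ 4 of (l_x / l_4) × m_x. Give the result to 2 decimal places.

6.47

l_4 = 0.353. Conditional survival from age 4 to x is l_x / l_4.
  x=4: (0.353/0.353) × 4.5 = 4.5000
  x=5: (0.224/0.353) × 3.1 = 1.9671
Sum = 4.5000 + 1.9671 = 6.4671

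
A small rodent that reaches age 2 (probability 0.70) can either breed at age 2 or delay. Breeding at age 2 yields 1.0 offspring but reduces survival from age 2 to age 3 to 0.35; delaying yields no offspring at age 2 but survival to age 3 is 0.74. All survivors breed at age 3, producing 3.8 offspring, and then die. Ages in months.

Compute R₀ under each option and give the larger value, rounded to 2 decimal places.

1.97

breed at age 2: R₀ = 0.70 × (1.0 + 0.35 × 3.8) = 0.70 × 2.3300 = 1.6310
delay to age 3: R₀ = 0.70 × (0.74 × 3.8) = 0.70 × 2.8120 = 1.9684
Higher: delay to age 3 (1.9684).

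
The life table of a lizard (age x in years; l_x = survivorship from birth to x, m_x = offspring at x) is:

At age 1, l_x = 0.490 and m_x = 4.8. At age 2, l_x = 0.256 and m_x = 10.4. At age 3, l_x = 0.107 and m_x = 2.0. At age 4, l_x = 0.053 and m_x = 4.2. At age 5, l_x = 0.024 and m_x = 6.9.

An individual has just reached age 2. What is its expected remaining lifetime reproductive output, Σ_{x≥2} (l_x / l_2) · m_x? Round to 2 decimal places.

l_2 = 0.256. Conditional survival from age 2 to x is l_x / l_2.
  x=2: (0.256/0.256) × 10.4 = 10.4000
  x=3: (0.107/0.256) × 2.0 = 0.8359
  x=4: (0.053/0.256) × 4.2 = 0.8695
  x=5: (0.024/0.256) × 6.9 = 0.6469
Sum = 10.4000 + 0.8359 + 0.8695 + 0.6469 = 12.7523

12.75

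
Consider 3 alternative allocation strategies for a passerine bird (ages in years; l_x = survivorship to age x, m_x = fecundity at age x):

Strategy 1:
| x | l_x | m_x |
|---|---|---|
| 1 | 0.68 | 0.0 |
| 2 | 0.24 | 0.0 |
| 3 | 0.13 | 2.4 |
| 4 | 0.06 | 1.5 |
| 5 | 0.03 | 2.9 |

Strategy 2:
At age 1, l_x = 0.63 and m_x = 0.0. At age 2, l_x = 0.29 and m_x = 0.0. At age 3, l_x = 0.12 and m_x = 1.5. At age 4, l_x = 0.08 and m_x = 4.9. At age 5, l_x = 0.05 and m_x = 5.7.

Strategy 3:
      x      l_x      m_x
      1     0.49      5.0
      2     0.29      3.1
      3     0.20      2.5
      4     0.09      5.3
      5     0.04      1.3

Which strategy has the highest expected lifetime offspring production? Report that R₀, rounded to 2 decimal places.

Strategy 1: R₀ = 0.68×0.0 + 0.24×0.0 + 0.13×2.4 + 0.06×1.5 + 0.03×2.9 = 0.4890
Strategy 2: R₀ = 0.63×0.0 + 0.29×0.0 + 0.12×1.5 + 0.08×4.9 + 0.05×5.7 = 0.8570
Strategy 3: R₀ = 0.49×5.0 + 0.29×3.1 + 0.20×2.5 + 0.09×5.3 + 0.04×1.3 = 4.3780
Highest R₀: strategy 3 with 4.3780.

4.38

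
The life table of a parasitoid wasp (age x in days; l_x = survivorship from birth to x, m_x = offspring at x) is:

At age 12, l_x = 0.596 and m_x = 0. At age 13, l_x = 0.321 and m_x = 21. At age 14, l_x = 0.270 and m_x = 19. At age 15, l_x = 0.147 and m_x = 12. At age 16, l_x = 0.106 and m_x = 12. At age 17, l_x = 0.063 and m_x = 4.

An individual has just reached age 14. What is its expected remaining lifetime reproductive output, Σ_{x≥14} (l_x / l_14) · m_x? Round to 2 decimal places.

l_14 = 0.270. Conditional survival from age 14 to x is l_x / l_14.
  x=14: (0.270/0.270) × 19 = 19.0000
  x=15: (0.147/0.270) × 12 = 6.5333
  x=16: (0.106/0.270) × 12 = 4.7111
  x=17: (0.063/0.270) × 4 = 0.9333
Sum = 19.0000 + 6.5333 + 4.7111 + 0.9333 = 31.1778

31.18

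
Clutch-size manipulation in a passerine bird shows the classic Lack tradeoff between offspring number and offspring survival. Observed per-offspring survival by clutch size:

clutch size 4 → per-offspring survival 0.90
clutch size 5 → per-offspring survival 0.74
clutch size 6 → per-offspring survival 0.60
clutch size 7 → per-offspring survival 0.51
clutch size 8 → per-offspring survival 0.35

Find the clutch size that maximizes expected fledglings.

5

Expected fledglings = c × s(c):
  c=4: 4 × 0.90 = 3.600
  c=5: 5 × 0.74 = 3.700
  c=6: 6 × 0.60 = 3.600
  c=7: 7 × 0.51 = 3.570
  c=8: 8 × 0.35 = 2.800
Maximum at c = 5 (3.700 fledglings).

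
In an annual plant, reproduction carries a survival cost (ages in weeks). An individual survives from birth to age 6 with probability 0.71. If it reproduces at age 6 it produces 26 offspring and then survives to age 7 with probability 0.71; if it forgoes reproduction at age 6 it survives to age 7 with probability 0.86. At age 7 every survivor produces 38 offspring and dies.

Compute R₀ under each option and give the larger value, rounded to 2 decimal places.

37.62

breed at age 6: R₀ = 0.71 × (26 + 0.71 × 38) = 0.71 × 52.9800 = 37.6158
delay to age 7: R₀ = 0.71 × (0.86 × 38) = 0.71 × 32.6800 = 23.2028
Higher: breed at age 6 (37.6158).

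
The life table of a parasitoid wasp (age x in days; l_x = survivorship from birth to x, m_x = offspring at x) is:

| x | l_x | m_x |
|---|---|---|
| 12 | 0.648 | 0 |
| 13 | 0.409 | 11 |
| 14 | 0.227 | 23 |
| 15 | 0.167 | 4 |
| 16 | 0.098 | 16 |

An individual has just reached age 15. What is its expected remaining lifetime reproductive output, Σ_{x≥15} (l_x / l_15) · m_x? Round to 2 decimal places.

l_15 = 0.167. Conditional survival from age 15 to x is l_x / l_15.
  x=15: (0.167/0.167) × 4 = 4.0000
  x=16: (0.098/0.167) × 16 = 9.3892
Sum = 4.0000 + 9.3892 = 13.3892

13.39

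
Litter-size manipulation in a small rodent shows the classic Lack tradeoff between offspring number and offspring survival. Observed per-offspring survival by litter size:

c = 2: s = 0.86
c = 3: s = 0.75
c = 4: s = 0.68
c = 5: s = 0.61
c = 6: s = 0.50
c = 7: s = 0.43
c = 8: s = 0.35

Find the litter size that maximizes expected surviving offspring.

5

Expected surviving offspring = c × s(c):
  c=2: 2 × 0.86 = 1.720
  c=3: 3 × 0.75 = 2.250
  c=4: 4 × 0.68 = 2.720
  c=5: 5 × 0.61 = 3.050
  c=6: 6 × 0.50 = 3.000
  c=7: 7 × 0.43 = 3.010
  c=8: 8 × 0.35 = 2.800
Maximum at c = 5 (3.050 surviving offspring).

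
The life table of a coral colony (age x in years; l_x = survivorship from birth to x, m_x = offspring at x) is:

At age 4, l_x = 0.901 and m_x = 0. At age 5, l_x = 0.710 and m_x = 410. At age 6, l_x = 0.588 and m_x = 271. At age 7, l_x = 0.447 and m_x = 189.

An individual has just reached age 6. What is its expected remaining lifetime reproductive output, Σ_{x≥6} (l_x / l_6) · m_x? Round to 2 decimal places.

l_6 = 0.588. Conditional survival from age 6 to x is l_x / l_6.
  x=6: (0.588/0.588) × 271 = 271.0000
  x=7: (0.447/0.588) × 189 = 143.6786
Sum = 271.0000 + 143.6786 = 414.6786

414.68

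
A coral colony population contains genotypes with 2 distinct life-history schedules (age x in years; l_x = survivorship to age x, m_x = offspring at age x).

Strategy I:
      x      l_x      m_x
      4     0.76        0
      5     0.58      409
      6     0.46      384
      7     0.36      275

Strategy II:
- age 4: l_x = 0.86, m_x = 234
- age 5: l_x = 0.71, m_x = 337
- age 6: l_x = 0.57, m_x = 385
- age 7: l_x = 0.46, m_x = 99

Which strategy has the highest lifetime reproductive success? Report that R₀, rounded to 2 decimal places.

Strategy I: R₀ = 0.76×0 + 0.58×409 + 0.46×384 + 0.36×275 = 512.8600
Strategy II: R₀ = 0.86×234 + 0.71×337 + 0.57×385 + 0.46×99 = 705.5000
Highest R₀: strategy II with 705.5000.

705.50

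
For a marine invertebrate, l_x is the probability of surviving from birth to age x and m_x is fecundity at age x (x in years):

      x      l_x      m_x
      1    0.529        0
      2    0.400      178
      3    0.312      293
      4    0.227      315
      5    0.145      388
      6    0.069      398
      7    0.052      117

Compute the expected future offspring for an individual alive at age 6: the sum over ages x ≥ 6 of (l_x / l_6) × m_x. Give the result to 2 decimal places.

486.17

l_6 = 0.069. Conditional survival from age 6 to x is l_x / l_6.
  x=6: (0.069/0.069) × 398 = 398.0000
  x=7: (0.052/0.069) × 117 = 88.1739
Sum = 398.0000 + 88.1739 = 486.1739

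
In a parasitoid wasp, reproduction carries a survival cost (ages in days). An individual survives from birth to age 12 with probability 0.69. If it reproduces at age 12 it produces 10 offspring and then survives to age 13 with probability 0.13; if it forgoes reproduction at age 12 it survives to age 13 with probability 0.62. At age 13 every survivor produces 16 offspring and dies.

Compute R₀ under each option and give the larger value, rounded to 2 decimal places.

breed at age 12: R₀ = 0.69 × (10 + 0.13 × 16) = 0.69 × 12.0800 = 8.3352
delay to age 13: R₀ = 0.69 × (0.62 × 16) = 0.69 × 9.9200 = 6.8448
Higher: breed at age 12 (8.3352).

8.34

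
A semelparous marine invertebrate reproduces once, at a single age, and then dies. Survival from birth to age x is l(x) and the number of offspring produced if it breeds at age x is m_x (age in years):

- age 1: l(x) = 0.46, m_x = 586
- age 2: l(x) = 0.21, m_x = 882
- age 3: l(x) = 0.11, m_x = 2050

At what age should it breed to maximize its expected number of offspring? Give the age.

Expected offspring if breeding at age x = l(x) × m_x:
  age 1: 0.46 × 586 = 269.560
  age 2: 0.21 × 882 = 185.220
  age 3: 0.11 × 2050 = 225.500
Maximum at age 1 (269.560).

1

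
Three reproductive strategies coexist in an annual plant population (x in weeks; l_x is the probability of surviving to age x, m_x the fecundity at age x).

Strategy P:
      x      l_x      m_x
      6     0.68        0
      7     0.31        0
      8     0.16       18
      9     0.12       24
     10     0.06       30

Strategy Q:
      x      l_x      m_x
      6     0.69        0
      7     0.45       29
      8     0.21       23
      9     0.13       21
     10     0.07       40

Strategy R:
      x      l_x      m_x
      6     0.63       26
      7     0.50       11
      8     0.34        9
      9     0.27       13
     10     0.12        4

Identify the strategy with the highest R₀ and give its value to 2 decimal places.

28.93

Strategy P: R₀ = 0.68×0 + 0.31×0 + 0.16×18 + 0.12×24 + 0.06×30 = 7.5600
Strategy Q: R₀ = 0.69×0 + 0.45×29 + 0.21×23 + 0.13×21 + 0.07×40 = 23.4100
Strategy R: R₀ = 0.63×26 + 0.50×11 + 0.34×9 + 0.27×13 + 0.12×4 = 28.9300
Highest R₀: strategy R with 28.9300.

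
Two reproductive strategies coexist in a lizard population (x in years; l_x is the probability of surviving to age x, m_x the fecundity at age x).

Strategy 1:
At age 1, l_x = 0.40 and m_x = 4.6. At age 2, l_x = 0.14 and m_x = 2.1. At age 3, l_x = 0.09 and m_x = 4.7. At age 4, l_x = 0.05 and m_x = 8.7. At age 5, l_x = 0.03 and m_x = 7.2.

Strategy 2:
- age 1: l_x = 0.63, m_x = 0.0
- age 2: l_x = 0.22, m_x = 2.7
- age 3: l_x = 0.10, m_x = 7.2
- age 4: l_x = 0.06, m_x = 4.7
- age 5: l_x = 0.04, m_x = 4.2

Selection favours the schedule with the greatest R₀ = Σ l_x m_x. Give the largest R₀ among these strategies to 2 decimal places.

3.21

Strategy 1: R₀ = 0.40×4.6 + 0.14×2.1 + 0.09×4.7 + 0.05×8.7 + 0.03×7.2 = 3.2080
Strategy 2: R₀ = 0.63×0.0 + 0.22×2.7 + 0.10×7.2 + 0.06×4.7 + 0.04×4.2 = 1.7640
Highest R₀: strategy 1 with 3.2080.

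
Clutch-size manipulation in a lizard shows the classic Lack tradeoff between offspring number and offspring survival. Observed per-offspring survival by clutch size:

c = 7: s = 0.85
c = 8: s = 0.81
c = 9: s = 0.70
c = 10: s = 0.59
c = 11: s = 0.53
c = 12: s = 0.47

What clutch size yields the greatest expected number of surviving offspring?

Expected surviving offspring = c × s(c):
  c=7: 7 × 0.85 = 5.950
  c=8: 8 × 0.81 = 6.480
  c=9: 9 × 0.70 = 6.300
  c=10: 10 × 0.59 = 5.900
  c=11: 11 × 0.53 = 5.830
  c=12: 12 × 0.47 = 5.640
Maximum at c = 8 (6.480 surviving offspring).

8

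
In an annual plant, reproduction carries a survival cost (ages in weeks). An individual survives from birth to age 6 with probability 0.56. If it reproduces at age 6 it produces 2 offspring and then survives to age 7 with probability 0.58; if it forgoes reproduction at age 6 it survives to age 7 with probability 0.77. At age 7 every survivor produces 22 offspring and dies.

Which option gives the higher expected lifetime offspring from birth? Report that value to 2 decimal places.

breed at age 6: R₀ = 0.56 × (2 + 0.58 × 22) = 0.56 × 14.7600 = 8.2656
delay to age 7: R₀ = 0.56 × (0.77 × 22) = 0.56 × 16.9400 = 9.4864
Higher: delay to age 7 (9.4864).

9.49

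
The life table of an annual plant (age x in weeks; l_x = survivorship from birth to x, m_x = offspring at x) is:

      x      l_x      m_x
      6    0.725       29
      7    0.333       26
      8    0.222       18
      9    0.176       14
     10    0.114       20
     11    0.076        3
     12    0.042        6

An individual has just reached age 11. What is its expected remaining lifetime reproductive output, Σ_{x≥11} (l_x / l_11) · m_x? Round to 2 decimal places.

l_11 = 0.076. Conditional survival from age 11 to x is l_x / l_11.
  x=11: (0.076/0.076) × 3 = 3.0000
  x=12: (0.042/0.076) × 6 = 3.3158
Sum = 3.0000 + 3.3158 = 6.3158

6.32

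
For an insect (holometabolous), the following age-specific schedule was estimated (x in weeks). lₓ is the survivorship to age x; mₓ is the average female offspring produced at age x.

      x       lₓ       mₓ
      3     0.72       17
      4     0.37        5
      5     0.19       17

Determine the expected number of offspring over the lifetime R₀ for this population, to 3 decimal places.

R₀ = Σ lₓ mₓ:
  age 3: 0.72 × 17 = 12.2400
  age 4: 0.37 × 5 = 1.8500
  age 5: 0.19 × 17 = 3.2300
R₀ = 12.2400 + 1.8500 + 3.2300 = 17.3200

17.320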